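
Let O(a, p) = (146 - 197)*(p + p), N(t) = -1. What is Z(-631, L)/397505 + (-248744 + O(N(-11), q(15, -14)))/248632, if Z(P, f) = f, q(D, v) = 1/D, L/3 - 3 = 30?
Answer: -49427536093/49416231580 ≈ -1.0002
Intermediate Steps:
L = 99 (L = 9 + 3*30 = 9 + 90 = 99)
O(a, p) = -102*p
Z(-631, L)/397505 + (-248744 + O(N(-11), q(15, -14)))/248632 = 99/397505 + (-248744 - 102/15)/248632 = 99*(1/397505) + (-248744 - 102*1/15)*(1/248632) = 99/397505 + (-248744 - 34/5)*(1/248632) = 99/397505 - 1243754/5*1/248632 = 99/397505 - 621877/621580 = -49427536093/49416231580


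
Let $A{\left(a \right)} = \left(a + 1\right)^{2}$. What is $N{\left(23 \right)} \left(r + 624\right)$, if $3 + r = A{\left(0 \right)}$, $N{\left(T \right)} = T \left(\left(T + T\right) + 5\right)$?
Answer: $729606$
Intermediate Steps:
$A{\left(a \right)} = \left(1 + a\right)^{2}$
$N{\left(T \right)} = T \left(5 + 2 T\right)$ ($N{\left(T \right)} = T \left(2 T + 5\right) = T \left(5 + 2 T\right)$)
$r = -2$ ($r = -3 + \left(1 + 0\right)^{2} = -3 + 1^{2} = -3 + 1 = -2$)
$N{\left(23 \right)} \left(r + 624\right) = 23 \left(5 + 2 \cdot 23\right) \left(-2 + 624\right) = 23 \left(5 + 46\right) 622 = 23 \cdot 51 \cdot 622 = 1173 \cdot 622 = 729606$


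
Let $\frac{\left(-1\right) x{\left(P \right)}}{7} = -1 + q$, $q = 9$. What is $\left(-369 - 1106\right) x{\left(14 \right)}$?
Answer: $82600$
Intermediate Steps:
$x{\left(P \right)} = -56$ ($x{\left(P \right)} = - 7 \left(-1 + 9\right) = \left(-7\right) 8 = -56$)
$\left(-369 - 1106\right) x{\left(14 \right)} = \left(-369 - 1106\right) \left(-56\right) = \left(-1475\right) \left(-56\right) = 82600$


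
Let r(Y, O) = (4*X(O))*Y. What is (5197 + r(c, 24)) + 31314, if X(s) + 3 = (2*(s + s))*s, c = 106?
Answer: 1012135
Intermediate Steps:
X(s) = -3 + 4*s² (X(s) = -3 + (2*(s + s))*s = -3 + (2*(2*s))*s = -3 + (4*s)*s = -3 + 4*s²)
r(Y, O) = Y*(-12 + 16*O²) (r(Y, O) = (4*(-3 + 4*O²))*Y = (-12 + 16*O²)*Y = Y*(-12 + 16*O²))
(5197 + r(c, 24)) + 31314 = (5197 + 4*106*(-3 + 4*24²)) + 31314 = (5197 + 4*106*(-3 + 4*576)) + 31314 = (5197 + 4*106*(-3 + 2304)) + 31314 = (5197 + 4*106*2301) + 31314 = (5197 + 975624) + 31314 = 980821 + 31314 = 1012135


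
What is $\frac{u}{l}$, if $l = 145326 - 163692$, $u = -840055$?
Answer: $\frac{840055}{18366} \approx 45.74$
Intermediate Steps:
$l = -18366$
$\frac{u}{l} = - \frac{840055}{-18366} = \left(-840055\right) \left(- \frac{1}{18366}\right) = \frac{840055}{18366}$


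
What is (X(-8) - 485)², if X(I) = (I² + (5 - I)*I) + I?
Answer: 284089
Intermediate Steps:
X(I) = I + I² + I*(5 - I) (X(I) = (I² + I*(5 - I)) + I = I + I² + I*(5 - I))
(X(-8) - 485)² = (6*(-8) - 485)² = (-48 - 485)² = (-533)² = 284089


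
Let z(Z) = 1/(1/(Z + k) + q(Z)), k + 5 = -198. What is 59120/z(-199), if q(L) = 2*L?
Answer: -4729511320/201 ≈ -2.3530e+7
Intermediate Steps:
k = -203 (k = -5 - 198 = -203)
z(Z) = 1/(1/(-203 + Z) + 2*Z) (z(Z) = 1/(1/(Z - 203) + 2*Z) = 1/(1/(-203 + Z) + 2*Z))
59120/z(-199) = 59120/(((-203 - 199)/(1 - 406*(-199) + 2*(-199)²))) = 59120/((-402/(1 + 80794 + 2*39601))) = 59120/((-402/(1 + 80794 + 79202))) = 59120/((-402/159997)) = 59120/(((1/159997)*(-402))) = 59120/(-402/159997) = 59120*(-159997/402) = -4729511320/201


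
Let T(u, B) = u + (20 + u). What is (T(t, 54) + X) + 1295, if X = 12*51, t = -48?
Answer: 1831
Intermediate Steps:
X = 612
T(u, B) = 20 + 2*u
(T(t, 54) + X) + 1295 = ((20 + 2*(-48)) + 612) + 1295 = ((20 - 96) + 612) + 1295 = (-76 + 612) + 1295 = 536 + 1295 = 1831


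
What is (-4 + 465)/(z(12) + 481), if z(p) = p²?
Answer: 461/625 ≈ 0.73760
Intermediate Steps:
(-4 + 465)/(z(12) + 481) = (-4 + 465)/(12² + 481) = 461/(144 + 481) = 461/625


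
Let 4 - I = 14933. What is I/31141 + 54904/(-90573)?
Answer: -161154199/148449147 ≈ -1.0856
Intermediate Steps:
I = -14929 (I = 4 - 1*14933 = 4 - 14933 = -14929)
I/31141 + 54904/(-90573) = -14929/31141 + 54904/(-90573) = -14929*1/31141 + 54904*(-1/90573) = -14929/31141 - 54904/90573 = -161154199/148449147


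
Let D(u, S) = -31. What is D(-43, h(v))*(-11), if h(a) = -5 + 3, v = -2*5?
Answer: 341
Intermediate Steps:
v = -10
h(a) = -2
D(-43, h(v))*(-11) = -31*(-11) = 341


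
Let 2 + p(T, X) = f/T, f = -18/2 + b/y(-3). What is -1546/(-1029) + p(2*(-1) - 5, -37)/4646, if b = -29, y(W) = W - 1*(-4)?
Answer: 3593122/2390367 ≈ 1.5032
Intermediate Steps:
y(W) = 4 + W (y(W) = W + 4 = 4 + W)
f = -38 (f = -18/2 - 29/(4 - 3) = -18*1/2 - 29/1 = -9 - 29*1 = -9 - 29 = -38)
p(T, X) = -2 - 38/T
-1546/(-1029) + p(2*(-1) - 5, -37)/4646 = -1546/(-1029) + (-2 - 38/(2*(-1) - 5))/4646 = -1546*(-1/1029) + (-2 - 38/(-2 - 5))*(1/4646) = 1546/1029 + (-2 - 38/(-7))*(1/4646) = 1546/1029 + (-2 - 38*(-1/7))*(1/4646) = 1546/1029 + (-2 + 38/7)*(1/4646) = 1546/1029 + (24/7)*(1/4646) = 1546/1029 + 12/16261 = 3593122/2390367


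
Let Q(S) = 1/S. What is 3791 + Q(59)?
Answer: 223670/59 ≈ 3791.0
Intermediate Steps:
3791 + Q(59) = 3791 + 1/59 = 223670/59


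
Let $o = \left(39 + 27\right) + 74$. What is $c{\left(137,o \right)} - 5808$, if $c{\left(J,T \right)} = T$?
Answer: $-5668$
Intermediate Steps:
$o = 140$ ($o = 66 + 74 = 140$)
$c{\left(137,o \right)} - 5808 = 140 - 5808 = -5668$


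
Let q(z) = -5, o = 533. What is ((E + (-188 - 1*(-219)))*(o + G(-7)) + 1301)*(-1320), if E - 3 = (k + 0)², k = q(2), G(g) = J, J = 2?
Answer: -43383120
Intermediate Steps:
G(g) = 2
k = -5
E = 28 (E = 3 + (-5 + 0)² = 3 + (-5)² = 3 + 25 = 28)
((E + (-188 - 1*(-219)))*(o + G(-7)) + 1301)*(-1320) = ((28 + (-188 - 1*(-219)))*(533 + 2) + 1301)*(-1320) = ((28 + (-188 + 219))*535 + 1301)*(-1320) = ((28 + 31)*535 + 1301)*(-1320) = (59*535 + 1301)*(-1320) = (31565 + 1301)*(-1320) = 32866*(-1320) = -43383120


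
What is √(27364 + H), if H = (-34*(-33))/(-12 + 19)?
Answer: √1348690/7 ≈ 165.90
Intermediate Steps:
H = 1122/7 ≈ 160.29
√(27364 + H) = √(27364 + 1122/7) = √(192670/7) = √1348690/7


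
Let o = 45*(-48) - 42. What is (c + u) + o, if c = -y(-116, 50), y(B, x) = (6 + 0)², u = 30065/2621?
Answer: -5835733/2621 ≈ -2226.5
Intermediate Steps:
u = 30065/2621 (u = 30065*(1/2621) = 30065/2621 ≈ 11.471)
o = -2202 (o = -2160 - 42 = -2202)
y(B, x) = 36 (y(B, x) = 6² = 36)
c = -36 (c = -1*36 = -36)
(c + u) + o = (-36 + 30065/2621) - 2202 = -64291/2621 - 2202 = -5835733/2621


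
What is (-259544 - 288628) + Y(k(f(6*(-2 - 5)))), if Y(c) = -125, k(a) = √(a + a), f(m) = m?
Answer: -548297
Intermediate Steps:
k(a) = √2*√a (k(a) = √(2*a) = √2*√a)
(-259544 - 288628) + Y(k(f(6*(-2 - 5)))) = (-259544 - 288628) - 125 = -548172 - 125 = -548297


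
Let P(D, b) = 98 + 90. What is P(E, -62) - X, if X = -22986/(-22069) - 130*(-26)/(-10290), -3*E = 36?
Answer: 4253098916/22709001 ≈ 187.29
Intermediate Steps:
E = -12 (E = -⅓*36 = -12)
P(D, b) = 188
X = 16193272/22709001 (X = -22986*(-1/22069) + 3380*(-1/10290) = 22986/22069 - 338/1029 = 16193272/22709001 ≈ 0.71308)
P(E, -62) - X = 188 - 1*16193272/22709001 = 188 - 16193272/22709001 = 4253098916/22709001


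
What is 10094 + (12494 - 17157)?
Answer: 5431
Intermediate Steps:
10094 + (12494 - 17157) = 10094 - 4663 = 5431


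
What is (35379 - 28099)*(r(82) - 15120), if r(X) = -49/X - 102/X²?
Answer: -185041220000/1681 ≈ -1.1008e+8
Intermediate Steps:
r(X) = -102/X² - 49/X (r(X) = -49/X - 102/X² = -102/X² - 49/X)
(35379 - 28099)*(r(82) - 15120) = (35379 - 28099)*((-102 - 49*82)/82² - 15120) = 7280*((-102 - 4018)/6724 - 15120) = 7280*((1/6724)*(-4120) - 15120) = 7280*(-1030/1681 - 15120) = 7280*(-25417750/1681) = -185041220000/1681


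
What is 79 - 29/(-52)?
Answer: 4137/52 ≈ 79.558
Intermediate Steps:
79 - 29/(-52) = 79 - 1/52*(-29) = 79 + 29/52 = 4137/52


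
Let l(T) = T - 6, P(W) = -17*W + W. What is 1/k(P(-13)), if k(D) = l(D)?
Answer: 1/202 ≈ 0.0049505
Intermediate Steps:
P(W) = -16*W
l(T) = -6 + T
k(D) = -6 + D
1/k(P(-13)) = 1/(-6 - 16*(-13)) = 1/(-6 + 208) = 1/202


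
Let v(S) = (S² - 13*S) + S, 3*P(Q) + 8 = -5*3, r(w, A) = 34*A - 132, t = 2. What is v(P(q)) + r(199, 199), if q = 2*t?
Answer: 61063/9 ≈ 6784.8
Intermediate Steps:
r(w, A) = -132 + 34*A
q = 4 (q = 2*2 = 4)
P(Q) = -23/3 (P(Q) = -8/3 + (-5*3)/3 = -8/3 + (⅓)*(-15) = -8/3 - 5 = -23/3)
v(S) = S² - 12*S
v(P(q)) + r(199, 199) = -23*(-12 - 23/3)/3 + (-132 + 34*199) = -23/3*(-59/3) + (-132 + 6766) = 1357/9 + 6634 = 61063/9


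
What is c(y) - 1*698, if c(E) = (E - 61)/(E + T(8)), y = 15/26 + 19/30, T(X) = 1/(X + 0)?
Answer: -1547206/2083 ≈ -742.78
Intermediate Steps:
T(X) = 1/X
y = 236/195 (y = 15*(1/26) + 19*(1/30) = 15/26 + 19/30 = 236/195 ≈ 1.2103)
c(E) = (-61 + E)/(1/8 + E) (c(E) = (E - 61)/(E + 1/8) = (-61 + E)/(E + 1/8) = (-61 + E)/(1/8 + E))
c(y) - 1*698 = 8*(-61 + 236/195)/(1 + 8*(236/195)) - 1*698 = 8*(-11659/195)/(1 + 1888/195) - 698 = 8*(-11659/195)/(2083/195) - 698 = 8*(195/2083)*(-11659/195) - 698 = -93272/2083 - 698 = -1547206/2083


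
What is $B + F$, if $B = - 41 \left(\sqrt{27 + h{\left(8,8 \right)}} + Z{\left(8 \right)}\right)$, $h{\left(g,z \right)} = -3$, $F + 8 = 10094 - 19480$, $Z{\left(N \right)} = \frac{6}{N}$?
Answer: $- \frac{37699}{4} - 82 \sqrt{6} \approx -9625.6$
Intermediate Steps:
$F = -9394$ ($F = -8 + \left(10094 - 19480\right) = -8 - 9386 = -9394$)
$B = - \frac{123}{4} - 82 \sqrt{6}$ ($B = - 41 \left(\sqrt{27 - 3} + \frac{6}{8}\right) = - 41 \left(\sqrt{24} + 6 \cdot \frac{1}{8}\right) = - 41 \left(2 \sqrt{6} + \frac{3}{4}\right) = - 41 \left(\frac{3}{4} + 2 \sqrt{6}\right) = - \frac{123}{4} - 82 \sqrt{6} \approx -231.61$)
$B + F = \left(- \frac{123}{4} - 82 \sqrt{6}\right) - 9394 = - \frac{37699}{4} - 82 \sqrt{6}$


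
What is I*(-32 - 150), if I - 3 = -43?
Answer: 7280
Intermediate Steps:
I = -40 (I = 3 - 43 = -40)
I*(-32 - 150) = -40*(-32 - 150) = -40*(-182) = 7280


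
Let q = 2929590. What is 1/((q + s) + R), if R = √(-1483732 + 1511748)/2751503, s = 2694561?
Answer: 42579146686749226359/239471550417427348176168193 - 11006012*√1751/239471550417427348176168193 ≈ 1.7780e-7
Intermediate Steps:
R = 4*√1751/2751503 (R = √28016*(1/2751503) = (4*√1751)*(1/2751503) = 4*√1751/2751503 ≈ 6.0832e-5)
1/((q + s) + R) = 1/((2929590 + 2694561) + 4*√1751/2751503) = 1/(5624151 + 4*√1751/2751503)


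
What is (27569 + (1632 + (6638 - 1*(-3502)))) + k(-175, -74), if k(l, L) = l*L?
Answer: 52291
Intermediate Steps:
k(l, L) = L*l
(27569 + (1632 + (6638 - 1*(-3502)))) + k(-175, -74) = (27569 + (1632 + (6638 - 1*(-3502)))) - 74*(-175) = (27569 + (1632 + (6638 + 3502))) + 12950 = (27569 + (1632 + 10140)) + 12950 = (27569 + 11772) + 12950 = 39341 + 12950 = 52291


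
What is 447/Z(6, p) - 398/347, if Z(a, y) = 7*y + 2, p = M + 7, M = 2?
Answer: 129239/22555 ≈ 5.7299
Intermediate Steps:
p = 9 (p = 2 + 7 = 9)
Z(a, y) = 2 + 7*y
447/Z(6, p) - 398/347 = 447/(2 + 7*9) - 398/347 = 447/(2 + 63) - 398*1/347 = 447/65 - 398/347 = 129239/22555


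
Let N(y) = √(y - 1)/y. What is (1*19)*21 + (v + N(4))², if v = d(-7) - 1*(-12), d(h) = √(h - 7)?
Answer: 399 + (48 + √3 + 4*I*√14)²/16 ≈ 539.58 + 93.04*I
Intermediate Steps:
d(h) = √(-7 + h)
N(y) = √(-1 + y)/y
v = 12 + I*√14 (v = √(-7 - 7) - 1*(-12) = √(-14) + 12 = I*√14 + 12 = 12 + I*√14 ≈ 12.0 + 3.7417*I)
(1*19)*21 + (v + N(4))² = (1*19)*21 + ((12 + I*√14) + √(-1 + 4)/4)² = 19*21 + ((12 + I*√14) + √3/4)² = 399 + (12 + √3/4 + I*√14)²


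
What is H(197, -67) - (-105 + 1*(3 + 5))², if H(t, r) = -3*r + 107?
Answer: -9101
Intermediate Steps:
H(t, r) = 107 - 3*r
H(197, -67) - (-105 + 1*(3 + 5))² = (107 - 3*(-67)) - (-105 + 1*(3 + 5))² = (107 + 201) - (-105 + 1*8)² = 308 - (-105 + 8)² = 308 - 1*(-97)² = 308 - 1*9409 = 308 - 9409 = -9101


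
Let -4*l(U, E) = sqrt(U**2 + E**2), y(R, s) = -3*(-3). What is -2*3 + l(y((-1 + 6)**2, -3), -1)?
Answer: -6 - sqrt(82)/4 ≈ -8.2638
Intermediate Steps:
y(R, s) = 9
l(U, E) = -sqrt(E**2 + U**2)/4 (l(U, E) = -sqrt(U**2 + E**2)/4 = -sqrt(E**2 + U**2)/4)
-2*3 + l(y((-1 + 6)**2, -3), -1) = -2*3 - sqrt((-1)**2 + 9**2)/4 = -6 - sqrt(1 + 81)/4 = -6 - sqrt(82)/4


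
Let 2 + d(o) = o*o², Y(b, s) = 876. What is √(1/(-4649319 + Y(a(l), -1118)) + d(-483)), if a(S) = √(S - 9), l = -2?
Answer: 4*I*√152172591661055153319/4648443 ≈ 10615.0*I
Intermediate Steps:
a(S) = √(-9 + S)
d(o) = -2 + o³ (d(o) = -2 + o*o² = -2 + o³)
√(1/(-4649319 + Y(a(l), -1118)) + d(-483)) = √(1/(-4649319 + 876) + (-2 + (-483)³)) = √(1/(-4648443) + (-2 - 112678587)) = √(-1/4648443 - 112678589) = √(-523779998286928/4648443) = 4*I*√152172591661055153319/4648443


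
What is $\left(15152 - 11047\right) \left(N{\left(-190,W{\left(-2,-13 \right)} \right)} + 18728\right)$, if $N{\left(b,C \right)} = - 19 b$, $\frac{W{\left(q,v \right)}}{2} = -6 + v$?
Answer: $91697490$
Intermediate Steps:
$W{\left(q,v \right)} = -12 + 2 v$ ($W{\left(q,v \right)} = 2 \left(-6 + v\right) = -12 + 2 v$)
$\left(15152 - 11047\right) \left(N{\left(-190,W{\left(-2,-13 \right)} \right)} + 18728\right) = \left(15152 - 11047\right) \left(\left(-19\right) \left(-190\right) + 18728\right) = 4105 \left(3610 + 18728\right) = 4105 \cdot 22338 = 91697490$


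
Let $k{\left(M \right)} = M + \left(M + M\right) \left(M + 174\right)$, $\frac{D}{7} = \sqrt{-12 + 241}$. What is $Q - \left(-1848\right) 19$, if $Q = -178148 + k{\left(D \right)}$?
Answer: $-120594 + 2443 \sqrt{229} \approx -83625.0$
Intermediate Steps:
$D = 7 \sqrt{229}$ ($D = 7 \sqrt{-12 + 241} = 7 \sqrt{229} \approx 105.93$)
$k{\left(M \right)} = M + 2 M \left(174 + M\right)$
$Q = -178148 + 7 \sqrt{229} \left(349 + 14 \sqrt{229}\right)$ ($Q = -178148 + 7 \sqrt{229} \left(349 + 2 \cdot 7 \sqrt{229}\right) = -178148 + 7 \sqrt{229} \left(349 + 14 \sqrt{229}\right) \approx -1.1874 \cdot 10^{5}$)
$Q - \left(-1848\right) 19 = \left(-155706 + 2443 \sqrt{229}\right) - \left(-1848\right) 19 = \left(-155706 + 2443 \sqrt{229}\right) - -35112 = \left(-155706 + 2443 \sqrt{229}\right) + 35112 = -120594 + 2443 \sqrt{229}$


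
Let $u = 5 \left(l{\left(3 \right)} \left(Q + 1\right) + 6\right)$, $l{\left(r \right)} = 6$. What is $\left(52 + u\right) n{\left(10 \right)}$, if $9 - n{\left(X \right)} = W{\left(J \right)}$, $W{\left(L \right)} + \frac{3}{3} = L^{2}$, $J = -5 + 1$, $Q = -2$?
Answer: $-312$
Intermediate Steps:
$J = -4$
$u = 0$ ($u = 5 \left(6 \left(-2 + 1\right) + 6\right) = 5 \left(6 \left(-1\right) + 6\right) = 5 \left(-6 + 6\right) = 5 \cdot 0 = 0$)
$W{\left(L \right)} = -1 + L^{2}$
$n{\left(X \right)} = -6$ ($n{\left(X \right)} = 9 - \left(-1 + \left(-4\right)^{2}\right) = 9 - \left(-1 + 16\right) = 9 - 15 = -6$)
$\left(52 + u\right) n{\left(10 \right)} = \left(52 + 0\right) \left(-6\right) = 52 \left(-6\right) = -312$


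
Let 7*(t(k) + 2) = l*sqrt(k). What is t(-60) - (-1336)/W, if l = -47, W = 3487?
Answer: -5638/3487 - 94*I*sqrt(15)/7 ≈ -1.6169 - 52.009*I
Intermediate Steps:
t(k) = -2 - 47*sqrt(k)/7 (t(k) = -2 + (-47*sqrt(k))/7 = -2 - 47*sqrt(k)/7)
t(-60) - (-1336)/W = (-2 - 94*I*sqrt(15)/7) - (-1336)/3487 = (-2 - 94*I*sqrt(15)/7) - 1*(-1336/3487) = (-2 - 94*I*sqrt(15)/7) + 1336/3487 = -5638/3487 - 94*I*sqrt(15)/7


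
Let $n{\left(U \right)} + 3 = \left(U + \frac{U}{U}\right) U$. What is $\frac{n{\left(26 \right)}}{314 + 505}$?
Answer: $\frac{233}{273} \approx 0.85348$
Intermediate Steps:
$n{\left(U \right)} = -3 + U \left(1 + U\right)$ ($n{\left(U \right)} = -3 + \left(U + \frac{U}{U}\right) U = -3 + \left(U + 1\right) U = -3 + \left(1 + U\right) U = -3 + U \left(1 + U\right)$)
$\frac{n{\left(26 \right)}}{314 + 505} = \frac{-3 + 26 + 26^{2}}{314 + 505} = \frac{-3 + 26 + 676}{819} = 699 \cdot \frac{1}{819} = \frac{233}{273}$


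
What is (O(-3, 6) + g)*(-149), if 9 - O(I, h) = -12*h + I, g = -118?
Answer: 5066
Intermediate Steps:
O(I, h) = 9 - I + 12*h (O(I, h) = 9 - (-12*h + I) = 9 - (I - 12*h) = 9 + (-I + 12*h) = 9 - I + 12*h)
(O(-3, 6) + g)*(-149) = ((9 - 1*(-3) + 12*6) - 118)*(-149) = ((9 + 3 + 72) - 118)*(-149) = (84 - 118)*(-149) = -34*(-149) = 5066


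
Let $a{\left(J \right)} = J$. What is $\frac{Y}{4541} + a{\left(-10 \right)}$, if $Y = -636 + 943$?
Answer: $- \frac{45103}{4541} \approx -9.9324$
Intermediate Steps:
$Y = 307$
$\frac{Y}{4541} + a{\left(-10 \right)} = \frac{307}{4541} - 10 = - \frac{45103}{4541}$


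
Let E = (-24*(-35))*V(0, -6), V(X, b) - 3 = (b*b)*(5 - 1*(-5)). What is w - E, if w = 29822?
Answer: -275098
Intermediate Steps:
V(X, b) = 3 + 10*b**2 (V(X, b) = 3 + (b*b)*(5 - 1*(-5)) = 3 + b**2*(5 + 5) = 3 + b**2*10 = 3 + 10*b**2)
E = 304920 (E = (-24*(-35))*(3 + 10*(-6)**2) = 840*(3 + 10*36) = 840*(3 + 360) = 840*363 = 304920)
w - E = 29822 - 1*304920 = 29822 - 304920 = -275098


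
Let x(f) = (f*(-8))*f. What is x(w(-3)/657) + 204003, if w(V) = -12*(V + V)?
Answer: 1087131475/5329 ≈ 2.0400e+5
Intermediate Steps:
w(V) = -24*V
x(f) = -8*f² (x(f) = (-8*f)*f = -8*f²)
x(w(-3)/657) + 204003 = -8*(-24*(-3)/657)² + 204003 = -8*(72*(1/657))² + 204003 = -8*(8/73)² + 204003 = -8*64/5329 + 204003 = -512/5329 + 204003 = 1087131475/5329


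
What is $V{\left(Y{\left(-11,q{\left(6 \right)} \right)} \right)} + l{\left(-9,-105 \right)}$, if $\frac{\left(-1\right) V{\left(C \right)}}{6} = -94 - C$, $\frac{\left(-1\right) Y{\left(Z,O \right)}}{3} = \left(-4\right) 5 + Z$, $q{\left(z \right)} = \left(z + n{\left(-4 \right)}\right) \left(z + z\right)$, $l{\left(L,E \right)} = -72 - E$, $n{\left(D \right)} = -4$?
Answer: $1155$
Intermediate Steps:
$q{\left(z \right)} = 2 z \left(-4 + z\right)$ ($q{\left(z \right)} = \left(z - 4\right) \left(z + z\right) = \left(-4 + z\right) 2 z = 2 z \left(-4 + z\right)$)
$Y{\left(Z,O \right)} = 60 - 3 Z$ ($Y{\left(Z,O \right)} = - 3 \left(\left(-4\right) 5 + Z\right) = - 3 \left(-20 + Z\right) = 60 - 3 Z$)
$V{\left(C \right)} = 564 + 6 C$ ($V{\left(C \right)} = - 6 \left(-94 - C\right) = 564 + 6 C$)
$V{\left(Y{\left(-11,q{\left(6 \right)} \right)} \right)} + l{\left(-9,-105 \right)} = \left(564 + 6 \left(60 - -33\right)\right) - -33 = \left(564 + 6 \left(60 + 33\right)\right) + \left(-72 + 105\right) = \left(564 + 6 \cdot 93\right) + 33 = \left(564 + 558\right) + 33 = 1122 + 33 = 1155$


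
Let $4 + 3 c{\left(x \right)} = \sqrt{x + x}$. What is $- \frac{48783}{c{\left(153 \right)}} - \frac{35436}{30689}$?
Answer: $- \frac{8987747142}{4449905} - \frac{439047 \sqrt{34}}{290} \approx -10848.0$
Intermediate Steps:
$c{\left(x \right)} = - \frac{4}{3} + \frac{\sqrt{2} \sqrt{x}}{3}$ ($c{\left(x \right)} = - \frac{4}{3} + \frac{\sqrt{x + x}}{3} = - \frac{4}{3} + \frac{\sqrt{2 x}}{3} = - \frac{4}{3} + \frac{\sqrt{2} \sqrt{x}}{3}$)
$- \frac{48783}{c{\left(153 \right)}} - \frac{35436}{30689} = - \frac{48783}{- \frac{4}{3} + \frac{\sqrt{2} \sqrt{153}}{3}} - \frac{35436}{30689} = - \frac{48783}{- \frac{4}{3} + \frac{\sqrt{2} \cdot 3 \sqrt{17}}{3}} - \frac{35436}{30689} = - \frac{48783}{- \frac{4}{3} + \sqrt{34}} - \frac{35436}{30689} = - \frac{35436}{30689} - \frac{48783}{- \frac{4}{3} + \sqrt{34}}$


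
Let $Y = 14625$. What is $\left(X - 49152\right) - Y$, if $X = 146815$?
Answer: $83038$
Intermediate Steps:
$\left(X - 49152\right) - Y = \left(146815 - 49152\right) - 14625 = 97663 - 14625 = 83038$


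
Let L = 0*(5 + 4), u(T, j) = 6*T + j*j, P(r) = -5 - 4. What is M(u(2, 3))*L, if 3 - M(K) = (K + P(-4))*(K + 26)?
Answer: 0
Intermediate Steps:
P(r) = -9
u(T, j) = j² + 6*T (u(T, j) = 6*T + j² = j² + 6*T)
L = 0 (L = 0*9 = 0)
M(K) = 3 - (-9 + K)*(26 + K) (M(K) = 3 - (K - 9)*(K + 26) = 3 - (-9 + K)*(26 + K))
M(u(2, 3))*L = (237 - (3² + 6*2)² - 17*(3² + 6*2))*0 = (237 - (9 + 12)² - 17*(9 + 12))*0 = (237 - 1*21² - 17*21)*0 = (237 - 1*441 - 357)*0 = (237 - 441 - 357)*0 = -561*0 = 0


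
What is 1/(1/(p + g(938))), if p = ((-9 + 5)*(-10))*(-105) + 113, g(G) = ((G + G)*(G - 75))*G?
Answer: 1518606657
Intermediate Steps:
g(G) = 2*G²*(-75 + G) (g(G) = ((2*G)*(-75 + G))*G = (2*G*(-75 + G))*G = 2*G²*(-75 + G))
p = -4087 (p = -4*(-10)*(-105) + 113 = 40*(-105) + 113 = -4200 + 113 = -4087)
1/(1/(p + g(938))) = 1/(1/(-4087 + 2*938²*(-75 + 938))) = 1/(1/(-4087 + 2*879844*863)) = 1/(1/(-4087 + 1518610744)) = 1/(1/1518606657) = 1518606657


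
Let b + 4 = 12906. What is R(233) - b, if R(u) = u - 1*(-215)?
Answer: -12454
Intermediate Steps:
b = 12902 (b = -4 + 12906 = 12902)
R(u) = 215 + u (R(u) = u + 215 = 215 + u)
R(233) - b = (215 + 233) - 1*12902 = 448 - 12902 = -12454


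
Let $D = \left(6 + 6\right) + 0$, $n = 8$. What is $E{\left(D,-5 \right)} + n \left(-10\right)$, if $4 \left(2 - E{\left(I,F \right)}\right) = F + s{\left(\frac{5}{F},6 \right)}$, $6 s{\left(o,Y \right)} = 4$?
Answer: $- \frac{923}{12} \approx -76.917$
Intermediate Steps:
$s{\left(o,Y \right)} = \frac{2}{3}$ ($s{\left(o,Y \right)} = \frac{1}{6} \cdot 4 = \frac{2}{3}$)
$D = 12$ ($D = 12 + 0 = 12$)
$E{\left(I,F \right)} = \frac{11}{6} - \frac{F}{4}$ ($E{\left(I,F \right)} = 2 - \frac{F + \frac{2}{3}}{4} = 2 - \frac{\frac{2}{3} + F}{4} = 2 - \left(\frac{1}{6} + \frac{F}{4}\right) = \frac{11}{6} - \frac{F}{4}$)
$E{\left(D,-5 \right)} + n \left(-10\right) = \left(\frac{11}{6} - - \frac{5}{4}\right) + 8 \left(-10\right) = \left(\frac{11}{6} + \frac{5}{4}\right) - 80 = \frac{37}{12} - 80 = - \frac{923}{12}$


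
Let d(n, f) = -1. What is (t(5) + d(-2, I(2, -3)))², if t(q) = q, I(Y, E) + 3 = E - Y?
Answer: 16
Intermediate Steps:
I(Y, E) = -3 + E - Y (I(Y, E) = -3 + (E - Y) = -3 + E - Y)
(t(5) + d(-2, I(2, -3)))² = (5 - 1)² = 4² = 16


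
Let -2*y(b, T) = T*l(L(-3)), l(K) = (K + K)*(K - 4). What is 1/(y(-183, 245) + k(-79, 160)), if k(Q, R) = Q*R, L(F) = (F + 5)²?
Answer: -1/12640 ≈ -7.9114e-5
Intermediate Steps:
L(F) = (5 + F)²
l(K) = 2*K*(-4 + K) (l(K) = (2*K)*(-4 + K) = 2*K*(-4 + K))
y(b, T) = 0 (y(b, T) = -T*2*(5 - 3)²*(-4 + (5 - 3)²)/2 = -T*2*2²*(-4 + 2²)/2 = -T*2*4*(-4 + 4)/2 = -T*2*4*0/2 = -T*0/2 = -½*0 = 0)
1/(y(-183, 245) + k(-79, 160)) = 1/(0 - 79*160) = 1/(0 - 12640) = 1/(-12640) = -1/12640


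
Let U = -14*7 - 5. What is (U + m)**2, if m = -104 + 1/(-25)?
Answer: 26790976/625 ≈ 42866.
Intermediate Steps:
m = -2601/25 (m = -104 - 1/25 = -2601/25 ≈ -104.04)
U = -103 (U = -98 - 5 = -103)
(U + m)**2 = (-103 - 2601/25)**2 = (-5176/25)**2 = 26790976/625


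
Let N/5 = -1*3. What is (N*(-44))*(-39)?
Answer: -25740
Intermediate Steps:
N = -15 (N = 5*(-1*3) = 5*(-3) = -15)
(N*(-44))*(-39) = -15*(-44)*(-39) = 660*(-39) = -25740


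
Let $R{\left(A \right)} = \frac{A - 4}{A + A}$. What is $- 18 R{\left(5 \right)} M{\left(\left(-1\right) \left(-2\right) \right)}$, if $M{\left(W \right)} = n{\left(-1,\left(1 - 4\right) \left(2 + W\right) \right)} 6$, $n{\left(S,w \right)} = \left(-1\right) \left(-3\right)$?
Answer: $- \frac{162}{5} \approx -32.4$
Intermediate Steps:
$n{\left(S,w \right)} = 3$
$M{\left(W \right)} = 18$ ($M{\left(W \right)} = 3 \cdot 6 = 18$)
$R{\left(A \right)} = \frac{-4 + A}{2 A}$
$- 18 R{\left(5 \right)} M{\left(\left(-1\right) \left(-2\right) \right)} = - 18 \frac{-4 + 5}{2 \cdot 5} \cdot 18 = - 18 \cdot \frac{1}{2} \cdot \frac{1}{5} \cdot 1 \cdot 18 = \left(-18\right) \frac{1}{10} \cdot 18 = \left(- \frac{9}{5}\right) 18 = - \frac{162}{5}$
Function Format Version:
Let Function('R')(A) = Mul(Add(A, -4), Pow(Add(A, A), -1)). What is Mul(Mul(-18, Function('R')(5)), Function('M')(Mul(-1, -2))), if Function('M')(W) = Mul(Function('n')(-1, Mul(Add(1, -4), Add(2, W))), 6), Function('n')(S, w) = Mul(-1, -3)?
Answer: Rational(-162, 5) ≈ -32.400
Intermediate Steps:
Function('n')(S, w) = 3
Function('M')(W) = 18 (Function('M')(W) = Mul(3, 6) = 18)
Function('R')(A) = Mul(Rational(1, 2), Pow(A, -1), Add(-4, A)) (Function('R')(A) = Mul(Add(-4, A), Pow(Mul(2, A), -1)) = Mul(Add(-4, A), Mul(Rational(1, 2), Pow(A, -1))) = Mul(Rational(1, 2), Pow(A, -1), Add(-4, A)))
Mul(Mul(-18, Function('R')(5)), Function('M')(Mul(-1, -2))) = Mul(Mul(-18, Mul(Rational(1, 2), Pow(5, -1), Add(-4, 5))), 18) = Mul(Mul(-18, Mul(Rational(1, 2), Rational(1, 5), 1)), 18) = Mul(Mul(-18, Rational(1, 10)), 18) = Mul(Rational(-9, 5), 18) = Rational(-162, 5)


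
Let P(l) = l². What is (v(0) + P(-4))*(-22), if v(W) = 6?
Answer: -484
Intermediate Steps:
(v(0) + P(-4))*(-22) = (6 + (-4)²)*(-22) = (6 + 16)*(-22) = 22*(-22) = -484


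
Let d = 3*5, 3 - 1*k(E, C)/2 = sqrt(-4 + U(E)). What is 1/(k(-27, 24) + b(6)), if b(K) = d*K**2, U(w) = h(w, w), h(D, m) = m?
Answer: 273/149120 + I*sqrt(31)/149120 ≈ 0.0018307 + 3.7337e-5*I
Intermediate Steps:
U(w) = w
k(E, C) = 6 - 2*sqrt(-4 + E)
d = 15
b(K) = 15*K**2
1/(k(-27, 24) + b(6)) = 1/((6 - 2*sqrt(-4 - 27)) + 15*6**2) = 1/((6 - 2*I*sqrt(31)) + 15*36) = 1/((6 - 2*I*sqrt(31)) + 540) = 1/(546 - 2*I*sqrt(31))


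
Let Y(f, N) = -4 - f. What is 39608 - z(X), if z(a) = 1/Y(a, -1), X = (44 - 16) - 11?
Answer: 831769/21 ≈ 39608.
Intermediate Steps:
X = 17 (X = 28 - 11 = 17)
z(a) = 1/(-4 - a)
39608 - z(X) = 39608 - (-1)/(4 + 17) = 39608 - (-1)/21 = 39608 - 1*(-1/21) = 39608 + 1/21 = 831769/21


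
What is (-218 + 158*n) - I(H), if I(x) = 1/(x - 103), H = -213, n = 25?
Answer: 1179313/316 ≈ 3732.0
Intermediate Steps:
I(x) = 1/(-103 + x)
(-218 + 158*n) - I(H) = (-218 + 158*25) - 1/(-103 - 213) = (-218 + 3950) - 1/(-316) = 3732 - 1*(-1/316) = 3732 + 1/316 = 1179313/316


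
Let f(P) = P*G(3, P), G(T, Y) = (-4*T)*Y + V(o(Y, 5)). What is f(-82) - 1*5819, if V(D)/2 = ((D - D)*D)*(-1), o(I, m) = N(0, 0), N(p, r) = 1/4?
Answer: -86507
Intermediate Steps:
N(p, r) = ¼
o(I, m) = ¼
V(D) = 0 (V(D) = 2*(((D - D)*D)*(-1)) = 2*((0*D)*(-1)) = 2*(0*(-1)) = 2*0 = 0)
G(T, Y) = -4*T*Y (G(T, Y) = (-4*T)*Y + 0 = -4*T*Y + 0 = -4*T*Y)
f(P) = -12*P² (f(P) = P*(-4*3*P) = P*(-12*P) = -12*P²)
f(-82) - 1*5819 = -12*(-82)² - 1*5819 = -12*6724 - 5819 = -80688 - 5819 = -86507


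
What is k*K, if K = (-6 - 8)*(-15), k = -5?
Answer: -1050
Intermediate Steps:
K = 210 (K = -14*(-15) = 210)
k*K = -5*210 = -1050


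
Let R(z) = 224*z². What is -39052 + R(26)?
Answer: 112372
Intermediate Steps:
-39052 + R(26) = -39052 + 224*26² = -39052 + 224*676 = -39052 + 151424 = 112372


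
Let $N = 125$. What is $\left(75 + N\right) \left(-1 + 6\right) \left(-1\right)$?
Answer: $-1000$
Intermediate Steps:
$\left(75 + N\right) \left(-1 + 6\right) \left(-1\right) = \left(75 + 125\right) \left(-1 + 6\right) \left(-1\right) = 200 \cdot 5 \left(-1\right) = 200 \left(-5\right) = -1000$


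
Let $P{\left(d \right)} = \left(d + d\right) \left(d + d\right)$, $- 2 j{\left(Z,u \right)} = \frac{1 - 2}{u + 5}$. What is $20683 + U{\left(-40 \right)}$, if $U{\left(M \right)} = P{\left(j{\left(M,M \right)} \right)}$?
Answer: $\frac{25336676}{1225} \approx 20683.0$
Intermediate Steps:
$j{\left(Z,u \right)} = \frac{1}{2 \left(5 + u\right)}$ ($j{\left(Z,u \right)} = - \frac{\left(1 - 2\right) \frac{1}{u + 5}}{2} = - \frac{\left(-1\right) \frac{1}{5 + u}}{2} = \frac{1}{2 \left(5 + u\right)}$)
$P{\left(d \right)} = 4 d^{2}$ ($P{\left(d \right)} = 2 d 2 d = 4 d^{2}$)
$U{\left(M \right)} = \frac{1}{\left(5 + M\right)^{2}}$ ($U{\left(M \right)} = 4 \left(\frac{1}{2 \left(5 + M\right)}\right)^{2} = 4 \frac{1}{4 \left(5 + M\right)^{2}} = \frac{1}{\left(5 + M\right)^{2}}$)
$20683 + U{\left(-40 \right)} = 20683 + \frac{1}{\left(5 - 40\right)^{2}} = 20683 + \frac{1}{1225} = \frac{25336676}{1225}$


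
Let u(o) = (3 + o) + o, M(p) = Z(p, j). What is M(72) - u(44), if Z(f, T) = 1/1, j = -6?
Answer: -90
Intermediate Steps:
Z(f, T) = 1
M(p) = 1
u(o) = 3 + 2*o
M(72) - u(44) = 1 - (3 + 2*44) = 1 - (3 + 88) = 1 - 1*91 = 1 - 91 = -90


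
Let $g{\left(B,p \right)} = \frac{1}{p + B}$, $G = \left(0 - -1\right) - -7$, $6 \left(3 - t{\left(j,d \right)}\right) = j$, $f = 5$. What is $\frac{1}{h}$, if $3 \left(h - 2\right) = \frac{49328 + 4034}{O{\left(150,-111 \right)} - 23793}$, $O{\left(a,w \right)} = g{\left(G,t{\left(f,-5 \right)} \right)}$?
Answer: $\frac{4354101}{5453120} \approx 0.79846$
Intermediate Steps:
$t{\left(j,d \right)} = 3 - \frac{j}{6}$
$G = 8$ ($G = \left(0 + 1\right) + 7 = 1 + 7 = 8$)
$g{\left(B,p \right)} = \frac{1}{B + p}$
$O{\left(a,w \right)} = \frac{6}{61}$ ($O{\left(a,w \right)} = \frac{1}{8 + \left(3 - \frac{5}{6}\right)} = \frac{1}{8 + \frac{13}{6}} = \frac{1}{\frac{61}{6}} = \frac{6}{61}$)
$h = \frac{5453120}{4354101}$ ($h = 2 + \frac{\left(49328 + 4034\right) \frac{1}{\frac{6}{61} - 23793}}{3} = 2 + \frac{53362 \frac{1}{- \frac{1451367}{61}}}{3} = 2 + \frac{53362 \left(- \frac{61}{1451367}\right)}{3} = 2 + \frac{1}{3} \left(- \frac{3255082}{1451367}\right) = 2 - \frac{3255082}{4354101} = \frac{5453120}{4354101} \approx 1.2524$)
$\frac{1}{h} = \frac{1}{\frac{5453120}{4354101}} = \frac{4354101}{5453120}$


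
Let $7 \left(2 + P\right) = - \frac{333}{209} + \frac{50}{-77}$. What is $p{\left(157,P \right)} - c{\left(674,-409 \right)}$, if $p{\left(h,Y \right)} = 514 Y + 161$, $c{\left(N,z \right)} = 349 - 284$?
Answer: $- \frac{11231046}{10241} \approx -1096.7$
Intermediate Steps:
$c{\left(N,z \right)} = 65$ ($c{\left(N,z \right)} = 349 - 284 = 65$)
$P = - \frac{23763}{10241}$ ($P = -2 + \frac{- \frac{333}{209} + \frac{50}{-77}}{7} = -2 + \frac{\left(-333\right) \frac{1}{209} + 50 \left(- \frac{1}{77}\right)}{7} = -2 + \frac{- \frac{333}{209} - \frac{50}{77}}{7} = -2 + \frac{1}{7} \left(- \frac{3281}{1463}\right) = -2 - \frac{3281}{10241} = - \frac{23763}{10241} \approx -2.3204$)
$p{\left(h,Y \right)} = 161 + 514 Y$
$p{\left(157,P \right)} - c{\left(674,-409 \right)} = \left(161 + 514 \left(- \frac{23763}{10241}\right)\right) - 65 = \left(161 - \frac{12214182}{10241}\right) - 65 = - \frac{10565381}{10241} - 65 = - \frac{11231046}{10241}$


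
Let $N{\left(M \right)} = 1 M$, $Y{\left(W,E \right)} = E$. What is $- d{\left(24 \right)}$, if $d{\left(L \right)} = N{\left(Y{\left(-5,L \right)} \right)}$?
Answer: $-24$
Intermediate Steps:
$N{\left(M \right)} = M$
$d{\left(L \right)} = L$
$- d{\left(24 \right)} = \left(-1\right) 24 = -24$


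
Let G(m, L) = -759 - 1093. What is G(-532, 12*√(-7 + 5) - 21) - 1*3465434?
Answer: -3467286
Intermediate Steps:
G(m, L) = -1852
G(-532, 12*√(-7 + 5) - 21) - 1*3465434 = -1852 - 1*3465434 = -1852 - 3465434 = -3467286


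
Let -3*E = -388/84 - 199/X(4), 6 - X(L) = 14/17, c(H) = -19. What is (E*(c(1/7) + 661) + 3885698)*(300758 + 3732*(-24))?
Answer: 54289405066925/66 ≈ 8.2257e+11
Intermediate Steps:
X(L) = 88/17 (X(L) = 6 - 14/17 = 88/17)
E = 79579/5544 (E = -(-388/84 - 199/88/17)/3 = -(-388*1/84 - 199*17/88)/3 = -(-97/21 - 3383/88)/3 = -⅓*(-79579/1848) = 79579/5544 ≈ 14.354)
(E*(c(1/7) + 661) + 3885698)*(300758 + 3732*(-24)) = (79579*(-19 + 661)/5544 + 3885698)*(300758 + 3732*(-24)) = ((79579/5544)*642 + 3885698)*(300758 - 89568) = (8514953/924 + 3885698)*211190 = (3598899905/924)*211190 = 54289405066925/66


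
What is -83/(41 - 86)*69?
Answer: 1909/15 ≈ 127.27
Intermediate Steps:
-83/(41 - 86)*69 = -83/(-45)*69 = -83*(-1/45)*69 = (83/45)*69 = 1909/15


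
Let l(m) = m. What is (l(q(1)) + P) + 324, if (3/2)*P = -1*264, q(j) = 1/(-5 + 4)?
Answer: 147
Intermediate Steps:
q(j) = -1 (q(j) = 1/(-1) = -1)
P = -176 (P = 2*(-1*264)/3 = (⅔)*(-264) = -176)
(l(q(1)) + P) + 324 = (-1 - 176) + 324 = -177 + 324 = 147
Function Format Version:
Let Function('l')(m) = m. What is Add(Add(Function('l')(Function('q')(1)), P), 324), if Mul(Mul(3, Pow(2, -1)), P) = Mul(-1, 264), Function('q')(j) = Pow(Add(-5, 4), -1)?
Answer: 147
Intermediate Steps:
Function('q')(j) = -1 (Function('q')(j) = Pow(-1, -1) = -1)
P = -176 (P = Mul(Rational(2, 3), Mul(-1, 264)) = Mul(Rational(2, 3), -264) = -176)
Add(Add(Function('l')(Function('q')(1)), P), 324) = Add(Add(-1, -176), 324) = Add(-177, 324) = 147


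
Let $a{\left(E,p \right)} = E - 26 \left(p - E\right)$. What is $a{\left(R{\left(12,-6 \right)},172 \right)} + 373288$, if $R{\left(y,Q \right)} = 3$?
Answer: $368897$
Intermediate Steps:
$a{\left(E,p \right)} = - 26 p + 27 E$ ($a{\left(E,p \right)} = E + \left(- 26 p + 26 E\right) = - 26 p + 27 E$)
$a{\left(R{\left(12,-6 \right)},172 \right)} + 373288 = \left(\left(-26\right) 172 + 27 \cdot 3\right) + 373288 = \left(-4472 + 81\right) + 373288 = -4391 + 373288 = 368897$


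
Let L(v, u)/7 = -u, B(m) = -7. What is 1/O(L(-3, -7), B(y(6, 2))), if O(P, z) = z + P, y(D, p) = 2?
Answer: 1/42 ≈ 0.023810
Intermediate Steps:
L(v, u) = -7*u (L(v, u) = 7*(-u) = -7*u)
O(P, z) = P + z
1/O(L(-3, -7), B(y(6, 2))) = 1/(-7*(-7) - 7) = 1/(49 - 7) = 1/42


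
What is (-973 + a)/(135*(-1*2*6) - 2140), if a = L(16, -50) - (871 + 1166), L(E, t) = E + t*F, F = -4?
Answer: 1397/1880 ≈ 0.74308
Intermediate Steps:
L(E, t) = E - 4*t (L(E, t) = E + t*(-4) = E - 4*t)
a = -1821 (a = (16 - 4*(-50)) - (871 + 1166) = (16 + 200) - 1*2037 = 216 - 2037 = -1821)
(-973 + a)/(135*(-1*2*6) - 2140) = (-973 - 1821)/(135*(-1*2*6) - 2140) = -2794/(135*(-2*6) - 2140) = -2794/(135*(-12) - 2140) = -2794/(-1620 - 2140) = -2794/(-3760) = -2794*(-1/3760) = 1397/1880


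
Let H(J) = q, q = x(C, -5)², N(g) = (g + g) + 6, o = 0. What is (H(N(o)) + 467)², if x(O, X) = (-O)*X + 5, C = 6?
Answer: 2862864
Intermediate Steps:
x(O, X) = 5 - O*X (x(O, X) = -O*X + 5 = 5 - O*X)
N(g) = 6 + 2*g (N(g) = 2*g + 6 = 6 + 2*g)
q = 1225 (q = (5 - 1*6*(-5))² = (5 + 30)² = 35² = 1225)
H(J) = 1225
(H(N(o)) + 467)² = (1225 + 467)² = 1692² = 2862864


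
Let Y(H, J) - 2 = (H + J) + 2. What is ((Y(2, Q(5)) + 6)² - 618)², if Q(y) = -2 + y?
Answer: 154449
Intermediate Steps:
Y(H, J) = 4 + H + J (Y(H, J) = 2 + ((H + J) + 2) = 2 + (2 + H + J) = 4 + H + J)
((Y(2, Q(5)) + 6)² - 618)² = (((4 + 2 + (-2 + 5)) + 6)² - 618)² = (((4 + 2 + 3) + 6)² - 618)² = ((9 + 6)² - 618)² = (15² - 618)² = (225 - 618)² = (-393)² = 154449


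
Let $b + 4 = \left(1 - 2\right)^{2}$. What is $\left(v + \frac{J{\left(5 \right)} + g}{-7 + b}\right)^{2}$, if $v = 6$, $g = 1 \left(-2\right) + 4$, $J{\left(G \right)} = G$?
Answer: $\frac{2809}{100} \approx 28.09$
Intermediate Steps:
$b = -3$ ($b = -4 + \left(1 - 2\right)^{2} = -4 + \left(-1\right)^{2} = -4 + 1 = -3$)
$g = 2$ ($g = -2 + 4 = 2$)
$\left(v + \frac{J{\left(5 \right)} + g}{-7 + b}\right)^{2} = \left(6 + \frac{5 + 2}{-7 - 3}\right)^{2} = \left(6 + \frac{7}{-10}\right)^{2} = \left(6 + 7 \left(- \frac{1}{10}\right)\right)^{2} = \left(6 - \frac{7}{10}\right)^{2} = \left(\frac{53}{10}\right)^{2} = \frac{2809}{100}$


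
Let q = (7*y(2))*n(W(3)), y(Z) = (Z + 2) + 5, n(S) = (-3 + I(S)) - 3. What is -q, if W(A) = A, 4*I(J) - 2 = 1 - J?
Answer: 378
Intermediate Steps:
I(J) = 3/4 - J/4 (I(J) = 1/2 + (1 - J)/4 = 1/2 + (1/4 - J/4) = 3/4 - J/4)
n(S) = -21/4 - S/4 (n(S) = (-3 + (3/4 - S/4)) - 3 = (-9/4 - S/4) - 3 = -21/4 - S/4)
y(Z) = 7 + Z (y(Z) = (2 + Z) + 5 = 7 + Z)
q = -378 (q = (7*(7 + 2))*(-21/4 - 1/4*3) = (7*9)*(-21/4 - 3/4) = 63*(-6) = -378)
-q = -1*(-378) = 378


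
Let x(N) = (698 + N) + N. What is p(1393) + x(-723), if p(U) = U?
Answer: 645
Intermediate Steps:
x(N) = 698 + 2*N
p(1393) + x(-723) = 1393 + (698 + 2*(-723)) = 1393 + (698 - 1446) = 1393 - 748 = 645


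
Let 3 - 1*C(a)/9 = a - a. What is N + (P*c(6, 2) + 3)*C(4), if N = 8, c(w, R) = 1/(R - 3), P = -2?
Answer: 143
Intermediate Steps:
c(w, R) = 1/(-3 + R)
C(a) = 27 (C(a) = 27 - 9*(a - a) = 27 - 9*0 = 27 + 0 = 27)
N + (P*c(6, 2) + 3)*C(4) = 8 + (-2/(-3 + 2) + 3)*27 = 8 + (-2/(-1) + 3)*27 = 8 + (-2*(-1) + 3)*27 = 8 + (2 + 3)*27 = 8 + 5*27 = 8 + 135 = 143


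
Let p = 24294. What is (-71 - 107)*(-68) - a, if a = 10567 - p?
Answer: 25831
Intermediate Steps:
a = -13727 (a = 10567 - 1*24294 = 10567 - 24294 = -13727)
(-71 - 107)*(-68) - a = (-71 - 107)*(-68) - 1*(-13727) = -178*(-68) + 13727 = 12104 + 13727 = 25831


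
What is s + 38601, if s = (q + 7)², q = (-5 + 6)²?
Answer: 38665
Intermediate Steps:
q = 1 (q = 1² = 1)
s = 64 (s = (1 + 7)² = 8² = 64)
s + 38601 = 64 + 38601 = 38665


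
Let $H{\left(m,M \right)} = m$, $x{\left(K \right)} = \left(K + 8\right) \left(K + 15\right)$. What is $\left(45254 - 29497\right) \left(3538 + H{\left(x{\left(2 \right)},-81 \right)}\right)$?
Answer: $58426956$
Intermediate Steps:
$x{\left(K \right)} = \left(8 + K\right) \left(15 + K\right)$
$\left(45254 - 29497\right) \left(3538 + H{\left(x{\left(2 \right)},-81 \right)}\right) = \left(45254 - 29497\right) \left(3538 + \left(120 + 2^{2} + 23 \cdot 2\right)\right) = 15757 \left(3538 + \left(120 + 4 + 46\right)\right) = 15757 \left(3538 + 170\right) = 15757 \cdot 3708 = 58426956$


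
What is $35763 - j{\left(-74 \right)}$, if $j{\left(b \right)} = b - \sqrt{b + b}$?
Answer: $35837 + 2 i \sqrt{37} \approx 35837.0 + 12.166 i$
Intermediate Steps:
$j{\left(b \right)} = b - \sqrt{2} \sqrt{b}$ ($j{\left(b \right)} = b - \sqrt{2 b} = b - \sqrt{2} \sqrt{b}$)
$35763 - j{\left(-74 \right)} = 35763 - \left(-74 - \sqrt{2} \sqrt{-74}\right) = 35763 - \left(-74 - \sqrt{2} i \sqrt{74}\right) = 35763 - \left(-74 - 2 i \sqrt{37}\right) = 35763 + \left(74 + 2 i \sqrt{37}\right) = 35837 + 2 i \sqrt{37}$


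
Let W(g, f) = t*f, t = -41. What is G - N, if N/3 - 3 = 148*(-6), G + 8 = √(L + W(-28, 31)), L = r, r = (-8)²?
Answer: 2647 + I*√1207 ≈ 2647.0 + 34.742*I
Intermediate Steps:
r = 64
W(g, f) = -41*f
L = 64
G = -8 + I*√1207 (G = -8 + √(64 - 41*31) = -8 + √(64 - 1271) = -8 + √(-1207) = -8 + I*√1207 ≈ -8.0 + 34.742*I)
N = -2655 (N = 9 + 3*(148*(-6)) = 9 + 3*(-888) = 9 - 2664 = -2655)
G - N = (-8 + I*√1207) - 1*(-2655) = (-8 + I*√1207) + 2655 = 2647 + I*√1207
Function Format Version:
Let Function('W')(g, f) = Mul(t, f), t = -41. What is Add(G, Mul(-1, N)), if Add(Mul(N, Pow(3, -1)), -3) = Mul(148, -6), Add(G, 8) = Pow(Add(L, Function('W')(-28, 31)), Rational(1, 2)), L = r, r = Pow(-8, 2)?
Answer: Add(2647, Mul(I, Pow(1207, Rational(1, 2)))) ≈ Add(2647.0, Mul(34.742, I))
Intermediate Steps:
r = 64
Function('W')(g, f) = Mul(-41, f)
L = 64
G = Add(-8, Mul(I, Pow(1207, Rational(1, 2)))) (G = Add(-8, Pow(Add(64, Mul(-41, 31)), Rational(1, 2))) = Add(-8, Pow(Add(64, -1271), Rational(1, 2))) = Add(-8, Pow(-1207, Rational(1, 2))) = Add(-8, Mul(I, Pow(1207, Rational(1, 2)))) ≈ Add(-8.0000, Mul(34.742, I)))
N = -2655 (N = Add(9, Mul(3, Mul(148, -6))) = Add(9, Mul(3, -888)) = Add(9, -2664) = -2655)
Add(G, Mul(-1, N)) = Add(Add(-8, Mul(I, Pow(1207, Rational(1, 2)))), Mul(-1, -2655)) = Add(Add(-8, Mul(I, Pow(1207, Rational(1, 2)))), 2655) = Add(2647, Mul(I, Pow(1207, Rational(1, 2))))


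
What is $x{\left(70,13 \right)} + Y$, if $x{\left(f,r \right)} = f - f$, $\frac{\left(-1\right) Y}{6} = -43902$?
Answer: $263412$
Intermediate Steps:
$Y = 263412$ ($Y = \left(-6\right) \left(-43902\right) = 263412$)
$x{\left(f,r \right)} = 0$
$x{\left(70,13 \right)} + Y = 0 + 263412 = 263412$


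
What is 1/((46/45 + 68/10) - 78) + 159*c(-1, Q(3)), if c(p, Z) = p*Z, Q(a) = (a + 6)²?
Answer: -40671927/3158 ≈ -12879.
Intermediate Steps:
Q(a) = (6 + a)²
c(p, Z) = Z*p
1/((46/45 + 68/10) - 78) + 159*c(-1, Q(3)) = 1/((46/45 + 68/10) - 78) + 159*((6 + 3)²*(-1)) = 1/((46*(1/45) + 68*(⅒)) - 78) + 159*(9²*(-1)) = 1/((46/45 + 34/5) - 78) + 159*(81*(-1)) = 1/(352/45 - 78) + 159*(-81) = 1/(-3158/45) - 12879 = -45/3158 - 12879 = -40671927/3158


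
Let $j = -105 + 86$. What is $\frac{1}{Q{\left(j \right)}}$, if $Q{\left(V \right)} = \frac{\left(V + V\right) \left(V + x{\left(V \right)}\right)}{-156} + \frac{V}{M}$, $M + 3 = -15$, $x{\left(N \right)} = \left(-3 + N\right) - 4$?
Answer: $- \frac{117}{1159} \approx -0.10095$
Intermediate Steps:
$x{\left(N \right)} = -7 + N$
$M = -18$ ($M = -3 - 15 = -18$)
$j = -19$
$Q{\left(V \right)} = - \frac{V}{18} - \frac{V \left(-7 + 2 V\right)}{78}$ ($Q{\left(V \right)} = \frac{\left(V + V\right) \left(V + \left(-7 + V\right)\right)}{-156} + \frac{V}{-18} = 2 V \left(-7 + 2 V\right) \left(- \frac{1}{156}\right) + V \left(- \frac{1}{18}\right) = 2 V \left(-7 + 2 V\right) \left(- \frac{1}{156}\right) - \frac{V}{18} = - \frac{V \left(-7 + 2 V\right)}{78} - \frac{V}{18} = - \frac{V}{18} - \frac{V \left(-7 + 2 V\right)}{78}$)
$\frac{1}{Q{\left(j \right)}} = \frac{1}{\frac{1}{117} \left(-19\right) \left(4 - -57\right)} = \frac{1}{\frac{1}{117} \left(-19\right) \left(4 + 57\right)} = \frac{1}{\frac{1}{117} \left(-19\right) 61} = \frac{1}{- \frac{1159}{117}} = - \frac{117}{1159}$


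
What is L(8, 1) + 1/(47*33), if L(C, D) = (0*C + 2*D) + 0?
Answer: 3103/1551 ≈ 2.0006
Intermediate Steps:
L(C, D) = 2*D (L(C, D) = (0 + 2*D) + 0 = 2*D + 0 = 2*D)
L(8, 1) + 1/(47*33) = 2*1 + 1/(47*33) = 2 + (1/47)*(1/33) = 2 + 1/1551 = 3103/1551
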